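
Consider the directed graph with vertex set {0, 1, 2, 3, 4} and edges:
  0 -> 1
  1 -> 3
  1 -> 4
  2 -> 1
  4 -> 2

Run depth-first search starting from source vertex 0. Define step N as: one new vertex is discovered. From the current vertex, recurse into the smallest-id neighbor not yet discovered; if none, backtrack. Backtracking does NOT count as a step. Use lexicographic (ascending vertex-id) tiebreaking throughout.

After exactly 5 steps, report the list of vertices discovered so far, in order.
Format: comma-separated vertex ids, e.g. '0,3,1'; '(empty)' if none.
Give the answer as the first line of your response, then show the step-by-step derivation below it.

0,1,3,4,2

step 1: discover 0; path=0; order=0
step 2: discover 1; path=0>1; order=0,1
step 3: discover 3; path=0>1>3; order=0,1,3
step 4: discover 4; path=0>1>4; order=0,1,3,4
step 5: discover 2; path=0>1>4>2; order=0,1,3,4,2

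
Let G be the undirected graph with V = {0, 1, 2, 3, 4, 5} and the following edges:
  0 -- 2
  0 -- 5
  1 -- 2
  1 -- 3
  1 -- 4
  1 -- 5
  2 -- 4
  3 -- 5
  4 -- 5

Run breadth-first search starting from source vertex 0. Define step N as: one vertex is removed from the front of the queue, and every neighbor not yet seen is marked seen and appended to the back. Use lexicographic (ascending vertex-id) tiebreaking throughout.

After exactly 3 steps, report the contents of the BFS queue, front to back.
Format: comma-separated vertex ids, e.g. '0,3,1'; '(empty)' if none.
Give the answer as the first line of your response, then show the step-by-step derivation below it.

1,4,3

step 1: dequeue 0; queue=[2,5]; order=0
step 2: dequeue 2; queue=[5,1,4]; order=0,2
step 3: dequeue 5; queue=[1,4,3]; order=0,2,5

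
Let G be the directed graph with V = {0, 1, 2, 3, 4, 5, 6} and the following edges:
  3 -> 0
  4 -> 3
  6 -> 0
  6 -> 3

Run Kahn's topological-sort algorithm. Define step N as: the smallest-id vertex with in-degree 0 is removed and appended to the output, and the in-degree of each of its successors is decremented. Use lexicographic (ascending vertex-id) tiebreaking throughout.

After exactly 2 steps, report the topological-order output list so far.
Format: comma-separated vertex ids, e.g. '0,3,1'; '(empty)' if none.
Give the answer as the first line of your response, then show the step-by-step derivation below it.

1,2

step 1: output 1; order=[1]; indeg=(2,0,0,2,0,0,0)
step 2: output 2; order=[1,2]; indeg=(2,0,0,2,0,0,0)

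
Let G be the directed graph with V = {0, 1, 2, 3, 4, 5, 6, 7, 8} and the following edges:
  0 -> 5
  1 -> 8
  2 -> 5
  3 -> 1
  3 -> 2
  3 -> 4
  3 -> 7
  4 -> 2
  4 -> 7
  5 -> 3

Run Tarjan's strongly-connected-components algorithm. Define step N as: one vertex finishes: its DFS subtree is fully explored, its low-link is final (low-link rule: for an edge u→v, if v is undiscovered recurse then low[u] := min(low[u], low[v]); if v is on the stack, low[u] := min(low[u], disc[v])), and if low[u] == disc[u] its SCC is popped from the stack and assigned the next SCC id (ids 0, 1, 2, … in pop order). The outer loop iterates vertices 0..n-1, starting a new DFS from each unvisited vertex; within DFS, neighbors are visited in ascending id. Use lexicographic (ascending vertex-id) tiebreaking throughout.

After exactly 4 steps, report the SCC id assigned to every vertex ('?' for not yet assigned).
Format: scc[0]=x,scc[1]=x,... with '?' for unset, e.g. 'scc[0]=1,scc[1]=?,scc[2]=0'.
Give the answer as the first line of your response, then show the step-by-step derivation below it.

scc[0]=?,scc[1]=1,scc[2]=?,scc[3]=?,scc[4]=?,scc[5]=?,scc[6]=?,scc[7]=2,scc[8]=0

step 1: low=(low[0]=0,low[1]=3,low[2]=?,low[3]=2,low[4]=?,low[5]=1,low[6]=?,low[7]=?,low[8]=4); scc=(scc[0]=?,scc[1]=?,scc[2]=?,scc[3]=?,scc[4]=?,scc[5]=?,scc[6]=?,scc[7]=?,scc[8]=0)
step 2: low=(low[0]=0,low[1]=3,low[2]=?,low[3]=2,low[4]=?,low[5]=1,low[6]=?,low[7]=?,low[8]=4); scc=(scc[0]=?,scc[1]=1,scc[2]=?,scc[3]=?,scc[4]=?,scc[5]=?,scc[6]=?,scc[7]=?,scc[8]=0)
step 3: low=(low[0]=0,low[1]=3,low[2]=1,low[3]=2,low[4]=?,low[5]=1,low[6]=?,low[7]=?,low[8]=4); scc=(scc[0]=?,scc[1]=1,scc[2]=?,scc[3]=?,scc[4]=?,scc[5]=?,scc[6]=?,scc[7]=?,scc[8]=0)
step 4: low=(low[0]=0,low[1]=3,low[2]=1,low[3]=1,low[4]=5,low[5]=1,low[6]=?,low[7]=7,low[8]=4); scc=(scc[0]=?,scc[1]=1,scc[2]=?,scc[3]=?,scc[4]=?,scc[5]=?,scc[6]=?,scc[7]=2,scc[8]=0)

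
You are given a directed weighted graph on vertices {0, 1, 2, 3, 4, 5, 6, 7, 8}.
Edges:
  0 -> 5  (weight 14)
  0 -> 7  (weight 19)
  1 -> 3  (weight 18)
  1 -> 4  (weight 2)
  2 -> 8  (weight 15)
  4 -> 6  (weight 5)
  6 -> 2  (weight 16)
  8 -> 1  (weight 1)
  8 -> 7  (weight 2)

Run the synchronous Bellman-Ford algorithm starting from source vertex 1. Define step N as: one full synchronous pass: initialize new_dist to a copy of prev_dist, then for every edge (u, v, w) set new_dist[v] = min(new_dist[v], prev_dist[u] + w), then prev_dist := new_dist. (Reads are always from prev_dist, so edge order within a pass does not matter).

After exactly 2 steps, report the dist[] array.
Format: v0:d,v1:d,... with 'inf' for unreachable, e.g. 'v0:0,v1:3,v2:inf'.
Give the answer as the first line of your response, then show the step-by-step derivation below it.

v0:inf,v1:0,v2:inf,v3:18,v4:2,v5:inf,v6:7,v7:inf,v8:inf

step 1: dist = v0:inf,v1:0,v2:inf,v3:18,v4:2,v5:inf,v6:inf,v7:inf,v8:inf
step 2: dist = v0:inf,v1:0,v2:inf,v3:18,v4:2,v5:inf,v6:7,v7:inf,v8:inf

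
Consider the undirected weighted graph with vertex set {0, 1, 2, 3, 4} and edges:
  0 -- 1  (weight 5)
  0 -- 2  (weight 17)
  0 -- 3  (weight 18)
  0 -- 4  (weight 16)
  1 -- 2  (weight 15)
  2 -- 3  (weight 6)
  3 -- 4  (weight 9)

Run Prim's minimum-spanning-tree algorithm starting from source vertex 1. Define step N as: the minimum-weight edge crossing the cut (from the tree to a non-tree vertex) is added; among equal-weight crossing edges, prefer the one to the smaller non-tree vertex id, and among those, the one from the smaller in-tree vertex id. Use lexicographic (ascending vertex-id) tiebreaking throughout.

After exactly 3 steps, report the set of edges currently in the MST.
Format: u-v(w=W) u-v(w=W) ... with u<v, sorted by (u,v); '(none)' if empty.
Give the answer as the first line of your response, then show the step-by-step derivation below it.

0-1(w=5) 1-2(w=15) 2-3(w=6)

step 1: add edge 0-1 (w=5); MST = {0-1(w=5)}
step 2: add edge 1-2 (w=15); MST = {0-1(w=5) 1-2(w=15)}
step 3: add edge 2-3 (w=6); MST = {0-1(w=5) 1-2(w=15) 2-3(w=6)}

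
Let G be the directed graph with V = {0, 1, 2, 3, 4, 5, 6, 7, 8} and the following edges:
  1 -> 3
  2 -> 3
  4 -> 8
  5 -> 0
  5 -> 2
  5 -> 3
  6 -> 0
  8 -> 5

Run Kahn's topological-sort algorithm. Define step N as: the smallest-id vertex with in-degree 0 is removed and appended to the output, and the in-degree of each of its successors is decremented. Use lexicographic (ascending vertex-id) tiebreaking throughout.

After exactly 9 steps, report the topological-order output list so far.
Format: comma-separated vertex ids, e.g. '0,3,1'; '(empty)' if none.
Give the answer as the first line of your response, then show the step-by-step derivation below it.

1,4,6,7,8,5,0,2,3

step 1: output 1; order=[1]; indeg=(2,0,1,2,0,1,0,0,1)
step 2: output 4; order=[1,4]; indeg=(2,0,1,2,0,1,0,0,0)
step 3: output 6; order=[1,4,6]; indeg=(1,0,1,2,0,1,0,0,0)
step 4: output 7; order=[1,4,6,7]; indeg=(1,0,1,2,0,1,0,0,0)
step 5: output 8; order=[1,4,6,7,8]; indeg=(1,0,1,2,0,0,0,0,0)
step 6: output 5; order=[1,4,6,7,8,5]; indeg=(0,0,0,1,0,0,0,0,0)
step 7: output 0; order=[1,4,6,7,8,5,0]; indeg=(0,0,0,1,0,0,0,0,0)
step 8: output 2; order=[1,4,6,7,8,5,0,2]; indeg=(0,0,0,0,0,0,0,0,0)
step 9: output 3; order=[1,4,6,7,8,5,0,2,3]; indeg=(0,0,0,0,0,0,0,0,0)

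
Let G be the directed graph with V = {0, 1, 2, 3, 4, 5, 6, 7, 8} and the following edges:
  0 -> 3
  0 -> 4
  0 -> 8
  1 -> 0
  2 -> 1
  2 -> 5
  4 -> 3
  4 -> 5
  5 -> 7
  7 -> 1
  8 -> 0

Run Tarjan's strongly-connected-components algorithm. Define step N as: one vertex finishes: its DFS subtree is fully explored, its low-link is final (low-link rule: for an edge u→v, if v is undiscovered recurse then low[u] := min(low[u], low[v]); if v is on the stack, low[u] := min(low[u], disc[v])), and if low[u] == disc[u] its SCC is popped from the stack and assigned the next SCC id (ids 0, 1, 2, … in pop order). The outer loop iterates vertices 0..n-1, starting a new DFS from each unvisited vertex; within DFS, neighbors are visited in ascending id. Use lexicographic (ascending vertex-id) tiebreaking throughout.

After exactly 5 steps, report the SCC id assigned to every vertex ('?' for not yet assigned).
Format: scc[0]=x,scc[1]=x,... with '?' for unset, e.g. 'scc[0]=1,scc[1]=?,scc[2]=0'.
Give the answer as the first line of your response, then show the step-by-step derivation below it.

scc[0]=?,scc[1]=?,scc[2]=?,scc[3]=0,scc[4]=?,scc[5]=?,scc[6]=?,scc[7]=?,scc[8]=?

step 1: low=(low[0]=0,low[1]=?,low[2]=?,low[3]=1,low[4]=?,low[5]=?,low[6]=?,low[7]=?,low[8]=?); scc=(scc[0]=?,scc[1]=?,scc[2]=?,scc[3]=0,scc[4]=?,scc[5]=?,scc[6]=?,scc[7]=?,scc[8]=?)
step 2: low=(low[0]=0,low[1]=0,low[2]=?,low[3]=1,low[4]=2,low[5]=3,low[6]=?,low[7]=4,low[8]=?); scc=(scc[0]=?,scc[1]=?,scc[2]=?,scc[3]=0,scc[4]=?,scc[5]=?,scc[6]=?,scc[7]=?,scc[8]=?)
step 3: low=(low[0]=0,low[1]=0,low[2]=?,low[3]=1,low[4]=2,low[5]=3,low[6]=?,low[7]=0,low[8]=?); scc=(scc[0]=?,scc[1]=?,scc[2]=?,scc[3]=0,scc[4]=?,scc[5]=?,scc[6]=?,scc[7]=?,scc[8]=?)
step 4: low=(low[0]=0,low[1]=0,low[2]=?,low[3]=1,low[4]=2,low[5]=0,low[6]=?,low[7]=0,low[8]=?); scc=(scc[0]=?,scc[1]=?,scc[2]=?,scc[3]=0,scc[4]=?,scc[5]=?,scc[6]=?,scc[7]=?,scc[8]=?)
step 5: low=(low[0]=0,low[1]=0,low[2]=?,low[3]=1,low[4]=0,low[5]=0,low[6]=?,low[7]=0,low[8]=?); scc=(scc[0]=?,scc[1]=?,scc[2]=?,scc[3]=0,scc[4]=?,scc[5]=?,scc[6]=?,scc[7]=?,scc[8]=?)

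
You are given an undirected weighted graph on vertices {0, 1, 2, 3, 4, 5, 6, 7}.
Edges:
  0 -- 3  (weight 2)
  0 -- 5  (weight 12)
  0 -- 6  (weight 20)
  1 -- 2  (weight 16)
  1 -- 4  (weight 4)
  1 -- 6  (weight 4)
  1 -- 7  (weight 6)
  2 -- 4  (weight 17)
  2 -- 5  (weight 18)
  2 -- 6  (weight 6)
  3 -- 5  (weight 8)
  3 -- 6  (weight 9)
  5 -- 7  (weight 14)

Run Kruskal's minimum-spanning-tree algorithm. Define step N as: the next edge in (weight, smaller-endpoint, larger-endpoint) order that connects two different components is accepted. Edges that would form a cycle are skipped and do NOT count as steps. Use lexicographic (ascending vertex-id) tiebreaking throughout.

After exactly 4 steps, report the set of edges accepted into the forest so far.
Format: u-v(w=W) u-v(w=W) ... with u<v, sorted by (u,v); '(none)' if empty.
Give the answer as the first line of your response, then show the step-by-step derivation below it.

0-3(w=2) 1-4(w=4) 1-6(w=4) 1-7(w=6)

step 1: add edge 0-3 (w=2); MST = {0-3(w=2)}
step 2: add edge 1-4 (w=4); MST = {0-3(w=2) 1-4(w=4)}
step 3: add edge 1-6 (w=4); MST = {0-3(w=2) 1-4(w=4) 1-6(w=4)}
step 4: add edge 1-7 (w=6); MST = {0-3(w=2) 1-4(w=4) 1-6(w=4) 1-7(w=6)}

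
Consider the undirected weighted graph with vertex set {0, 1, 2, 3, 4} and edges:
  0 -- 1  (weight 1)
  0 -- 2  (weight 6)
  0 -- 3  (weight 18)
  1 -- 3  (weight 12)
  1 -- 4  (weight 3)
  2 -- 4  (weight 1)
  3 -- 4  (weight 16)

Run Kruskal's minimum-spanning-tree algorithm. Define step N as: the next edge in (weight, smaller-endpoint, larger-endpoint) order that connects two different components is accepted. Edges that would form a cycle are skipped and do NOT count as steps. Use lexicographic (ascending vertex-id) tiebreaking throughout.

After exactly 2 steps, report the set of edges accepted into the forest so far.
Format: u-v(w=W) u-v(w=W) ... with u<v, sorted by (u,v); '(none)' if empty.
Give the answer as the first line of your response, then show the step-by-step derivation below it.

0-1(w=1) 2-4(w=1)

step 1: add edge 0-1 (w=1); MST = {0-1(w=1)}
step 2: add edge 2-4 (w=1); MST = {0-1(w=1) 2-4(w=1)}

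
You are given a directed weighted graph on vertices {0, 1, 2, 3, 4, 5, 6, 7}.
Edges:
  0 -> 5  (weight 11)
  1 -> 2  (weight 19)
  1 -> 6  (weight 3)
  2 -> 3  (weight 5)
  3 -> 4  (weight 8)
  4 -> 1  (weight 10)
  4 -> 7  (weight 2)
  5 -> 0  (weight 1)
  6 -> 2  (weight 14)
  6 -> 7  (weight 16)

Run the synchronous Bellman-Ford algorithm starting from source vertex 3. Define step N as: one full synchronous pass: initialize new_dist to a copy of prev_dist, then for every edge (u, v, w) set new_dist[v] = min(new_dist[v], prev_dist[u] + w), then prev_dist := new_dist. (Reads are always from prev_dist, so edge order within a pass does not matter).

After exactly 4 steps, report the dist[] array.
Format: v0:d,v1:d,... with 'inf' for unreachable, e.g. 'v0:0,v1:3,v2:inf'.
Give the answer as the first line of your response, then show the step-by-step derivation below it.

v0:inf,v1:18,v2:35,v3:0,v4:8,v5:inf,v6:21,v7:10

step 1: dist = v0:inf,v1:inf,v2:inf,v3:0,v4:8,v5:inf,v6:inf,v7:inf
step 2: dist = v0:inf,v1:18,v2:inf,v3:0,v4:8,v5:inf,v6:inf,v7:10
step 3: dist = v0:inf,v1:18,v2:37,v3:0,v4:8,v5:inf,v6:21,v7:10
step 4: dist = v0:inf,v1:18,v2:35,v3:0,v4:8,v5:inf,v6:21,v7:10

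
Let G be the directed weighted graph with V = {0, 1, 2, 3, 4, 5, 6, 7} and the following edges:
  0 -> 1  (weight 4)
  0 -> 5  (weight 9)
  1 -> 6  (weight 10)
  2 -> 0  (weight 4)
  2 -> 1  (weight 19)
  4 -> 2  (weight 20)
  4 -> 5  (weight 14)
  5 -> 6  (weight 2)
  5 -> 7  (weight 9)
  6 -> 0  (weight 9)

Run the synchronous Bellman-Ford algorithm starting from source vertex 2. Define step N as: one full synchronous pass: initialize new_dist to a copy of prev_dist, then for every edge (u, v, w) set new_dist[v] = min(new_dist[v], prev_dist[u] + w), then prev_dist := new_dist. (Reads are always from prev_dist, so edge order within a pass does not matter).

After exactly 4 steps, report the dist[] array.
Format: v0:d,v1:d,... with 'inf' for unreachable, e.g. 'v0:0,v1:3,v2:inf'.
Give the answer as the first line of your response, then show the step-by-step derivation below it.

v0:4,v1:8,v2:0,v3:inf,v4:inf,v5:13,v6:15,v7:22

step 1: dist = v0:4,v1:19,v2:0,v3:inf,v4:inf,v5:inf,v6:inf,v7:inf
step 2: dist = v0:4,v1:8,v2:0,v3:inf,v4:inf,v5:13,v6:29,v7:inf
step 3: dist = v0:4,v1:8,v2:0,v3:inf,v4:inf,v5:13,v6:15,v7:22
step 4: dist = v0:4,v1:8,v2:0,v3:inf,v4:inf,v5:13,v6:15,v7:22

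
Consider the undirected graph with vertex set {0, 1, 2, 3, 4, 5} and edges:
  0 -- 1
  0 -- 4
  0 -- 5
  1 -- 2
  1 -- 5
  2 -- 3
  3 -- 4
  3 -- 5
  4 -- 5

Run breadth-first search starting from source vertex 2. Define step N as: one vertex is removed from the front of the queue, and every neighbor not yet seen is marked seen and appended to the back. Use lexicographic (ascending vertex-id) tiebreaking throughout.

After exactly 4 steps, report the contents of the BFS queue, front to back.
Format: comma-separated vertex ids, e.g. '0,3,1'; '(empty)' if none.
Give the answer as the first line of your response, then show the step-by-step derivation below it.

5,4

step 1: dequeue 2; queue=[1,3]; order=2
step 2: dequeue 1; queue=[3,0,5]; order=2,1
step 3: dequeue 3; queue=[0,5,4]; order=2,1,3
step 4: dequeue 0; queue=[5,4]; order=2,1,3,0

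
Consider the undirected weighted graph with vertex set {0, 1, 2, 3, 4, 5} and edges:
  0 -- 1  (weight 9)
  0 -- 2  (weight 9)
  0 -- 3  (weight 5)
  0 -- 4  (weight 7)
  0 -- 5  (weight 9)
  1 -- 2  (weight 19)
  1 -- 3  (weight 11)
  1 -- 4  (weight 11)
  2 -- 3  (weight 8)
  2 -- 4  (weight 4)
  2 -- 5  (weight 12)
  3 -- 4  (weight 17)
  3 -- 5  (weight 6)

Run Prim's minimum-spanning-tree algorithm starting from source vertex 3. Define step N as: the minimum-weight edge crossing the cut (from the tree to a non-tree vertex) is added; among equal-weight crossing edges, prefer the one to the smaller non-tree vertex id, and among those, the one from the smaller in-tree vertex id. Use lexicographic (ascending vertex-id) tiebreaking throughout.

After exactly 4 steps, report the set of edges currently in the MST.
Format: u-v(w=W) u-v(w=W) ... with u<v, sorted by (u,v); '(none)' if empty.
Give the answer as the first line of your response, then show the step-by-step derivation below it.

0-3(w=5) 0-4(w=7) 2-4(w=4) 3-5(w=6)

step 1: add edge 0-3 (w=5); MST = {0-3(w=5)}
step 2: add edge 3-5 (w=6); MST = {0-3(w=5) 3-5(w=6)}
step 3: add edge 0-4 (w=7); MST = {0-3(w=5) 0-4(w=7) 3-5(w=6)}
step 4: add edge 2-4 (w=4); MST = {0-3(w=5) 0-4(w=7) 2-4(w=4) 3-5(w=6)}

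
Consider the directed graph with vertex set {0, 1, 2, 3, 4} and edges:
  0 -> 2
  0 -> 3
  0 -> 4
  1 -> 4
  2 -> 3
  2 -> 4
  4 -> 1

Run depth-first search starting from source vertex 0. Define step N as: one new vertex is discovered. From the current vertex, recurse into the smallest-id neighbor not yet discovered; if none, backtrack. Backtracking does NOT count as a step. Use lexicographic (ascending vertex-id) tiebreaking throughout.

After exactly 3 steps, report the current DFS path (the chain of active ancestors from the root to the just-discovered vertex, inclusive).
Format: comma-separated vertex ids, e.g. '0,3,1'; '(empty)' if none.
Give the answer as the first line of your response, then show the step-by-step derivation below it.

0,2,3

step 1: discover 0; path=0; order=0
step 2: discover 2; path=0>2; order=0,2
step 3: discover 3; path=0>2>3; order=0,2,3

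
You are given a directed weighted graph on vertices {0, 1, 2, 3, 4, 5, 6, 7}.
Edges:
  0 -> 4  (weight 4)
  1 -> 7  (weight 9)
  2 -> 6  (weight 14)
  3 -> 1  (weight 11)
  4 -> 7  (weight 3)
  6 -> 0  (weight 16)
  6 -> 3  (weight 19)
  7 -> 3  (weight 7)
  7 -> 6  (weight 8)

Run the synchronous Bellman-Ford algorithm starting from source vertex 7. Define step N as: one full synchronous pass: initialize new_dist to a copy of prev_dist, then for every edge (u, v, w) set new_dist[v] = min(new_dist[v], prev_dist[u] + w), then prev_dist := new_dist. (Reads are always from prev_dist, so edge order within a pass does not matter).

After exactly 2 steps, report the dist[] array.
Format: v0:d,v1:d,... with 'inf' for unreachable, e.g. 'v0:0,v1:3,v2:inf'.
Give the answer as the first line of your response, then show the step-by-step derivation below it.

v0:24,v1:18,v2:inf,v3:7,v4:inf,v5:inf,v6:8,v7:0

step 1: dist = v0:inf,v1:inf,v2:inf,v3:7,v4:inf,v5:inf,v6:8,v7:0
step 2: dist = v0:24,v1:18,v2:inf,v3:7,v4:inf,v5:inf,v6:8,v7:0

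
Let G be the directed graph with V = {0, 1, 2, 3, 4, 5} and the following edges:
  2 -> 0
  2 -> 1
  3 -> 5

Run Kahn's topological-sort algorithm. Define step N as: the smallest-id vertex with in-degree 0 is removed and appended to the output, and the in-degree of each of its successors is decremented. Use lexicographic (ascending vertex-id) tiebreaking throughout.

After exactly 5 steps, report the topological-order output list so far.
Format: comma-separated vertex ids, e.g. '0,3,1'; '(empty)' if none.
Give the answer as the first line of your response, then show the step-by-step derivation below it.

2,0,1,3,4

step 1: output 2; order=[2]; indeg=(0,0,0,0,0,1)
step 2: output 0; order=[2,0]; indeg=(0,0,0,0,0,1)
step 3: output 1; order=[2,0,1]; indeg=(0,0,0,0,0,1)
step 4: output 3; order=[2,0,1,3]; indeg=(0,0,0,0,0,0)
step 5: output 4; order=[2,0,1,3,4]; indeg=(0,0,0,0,0,0)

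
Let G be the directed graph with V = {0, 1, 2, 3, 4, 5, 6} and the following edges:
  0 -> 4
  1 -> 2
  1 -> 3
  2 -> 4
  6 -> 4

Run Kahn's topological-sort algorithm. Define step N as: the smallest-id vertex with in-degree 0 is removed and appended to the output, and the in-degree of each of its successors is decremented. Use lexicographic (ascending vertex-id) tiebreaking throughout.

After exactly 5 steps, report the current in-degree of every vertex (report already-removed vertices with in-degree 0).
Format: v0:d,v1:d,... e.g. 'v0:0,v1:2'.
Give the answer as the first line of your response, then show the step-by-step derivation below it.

v0:0,v1:0,v2:0,v3:0,v4:1,v5:0,v6:0

step 1: output 0; order=[0]; indeg=(0,0,1,1,2,0,0)
step 2: output 1; order=[0,1]; indeg=(0,0,0,0,2,0,0)
step 3: output 2; order=[0,1,2]; indeg=(0,0,0,0,1,0,0)
step 4: output 3; order=[0,1,2,3]; indeg=(0,0,0,0,1,0,0)
step 5: output 5; order=[0,1,2,3,5]; indeg=(0,0,0,0,1,0,0)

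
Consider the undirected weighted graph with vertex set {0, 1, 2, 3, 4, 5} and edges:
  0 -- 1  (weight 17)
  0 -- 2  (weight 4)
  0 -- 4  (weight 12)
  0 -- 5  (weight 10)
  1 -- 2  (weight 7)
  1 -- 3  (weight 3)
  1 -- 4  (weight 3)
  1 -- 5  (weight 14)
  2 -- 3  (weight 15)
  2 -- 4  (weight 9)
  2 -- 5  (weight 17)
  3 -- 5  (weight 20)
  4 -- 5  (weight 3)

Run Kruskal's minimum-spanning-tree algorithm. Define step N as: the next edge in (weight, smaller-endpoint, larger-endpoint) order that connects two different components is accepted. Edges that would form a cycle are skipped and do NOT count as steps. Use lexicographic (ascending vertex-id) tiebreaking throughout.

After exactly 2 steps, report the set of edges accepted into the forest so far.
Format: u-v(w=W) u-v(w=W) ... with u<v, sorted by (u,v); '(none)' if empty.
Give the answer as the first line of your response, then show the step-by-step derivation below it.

1-3(w=3) 1-4(w=3)

step 1: add edge 1-3 (w=3); MST = {1-3(w=3)}
step 2: add edge 1-4 (w=3); MST = {1-3(w=3) 1-4(w=3)}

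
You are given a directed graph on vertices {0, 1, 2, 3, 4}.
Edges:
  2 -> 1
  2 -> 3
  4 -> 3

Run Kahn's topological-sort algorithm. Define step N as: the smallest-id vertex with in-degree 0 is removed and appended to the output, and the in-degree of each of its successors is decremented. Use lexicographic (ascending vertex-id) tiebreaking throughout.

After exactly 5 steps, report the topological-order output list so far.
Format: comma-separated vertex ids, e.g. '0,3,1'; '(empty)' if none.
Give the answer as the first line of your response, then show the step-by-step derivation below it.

0,2,1,4,3

step 1: output 0; order=[0]; indeg=(0,1,0,2,0)
step 2: output 2; order=[0,2]; indeg=(0,0,0,1,0)
step 3: output 1; order=[0,2,1]; indeg=(0,0,0,1,0)
step 4: output 4; order=[0,2,1,4]; indeg=(0,0,0,0,0)
step 5: output 3; order=[0,2,1,4,3]; indeg=(0,0,0,0,0)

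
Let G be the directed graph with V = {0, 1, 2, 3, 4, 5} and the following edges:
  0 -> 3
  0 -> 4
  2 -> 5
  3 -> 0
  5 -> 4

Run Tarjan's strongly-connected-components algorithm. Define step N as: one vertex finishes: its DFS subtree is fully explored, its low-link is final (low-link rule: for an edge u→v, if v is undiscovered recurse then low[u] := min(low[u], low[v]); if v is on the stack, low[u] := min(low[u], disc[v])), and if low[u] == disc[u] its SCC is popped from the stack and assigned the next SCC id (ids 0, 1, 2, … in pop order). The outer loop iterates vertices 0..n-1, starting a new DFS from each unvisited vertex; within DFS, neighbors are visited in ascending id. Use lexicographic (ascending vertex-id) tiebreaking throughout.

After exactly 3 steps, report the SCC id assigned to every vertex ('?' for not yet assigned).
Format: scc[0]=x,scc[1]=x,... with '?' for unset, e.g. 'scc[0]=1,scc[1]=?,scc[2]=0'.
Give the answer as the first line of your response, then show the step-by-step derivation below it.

scc[0]=1,scc[1]=?,scc[2]=?,scc[3]=1,scc[4]=0,scc[5]=?

step 1: low=(low[0]=0,low[1]=?,low[2]=?,low[3]=0,low[4]=?,low[5]=?); scc=(scc[0]=?,scc[1]=?,scc[2]=?,scc[3]=?,scc[4]=?,scc[5]=?)
step 2: low=(low[0]=0,low[1]=?,low[2]=?,low[3]=0,low[4]=2,low[5]=?); scc=(scc[0]=?,scc[1]=?,scc[2]=?,scc[3]=?,scc[4]=0,scc[5]=?)
step 3: low=(low[0]=0,low[1]=?,low[2]=?,low[3]=0,low[4]=2,low[5]=?); scc=(scc[0]=1,scc[1]=?,scc[2]=?,scc[3]=1,scc[4]=0,scc[5]=?)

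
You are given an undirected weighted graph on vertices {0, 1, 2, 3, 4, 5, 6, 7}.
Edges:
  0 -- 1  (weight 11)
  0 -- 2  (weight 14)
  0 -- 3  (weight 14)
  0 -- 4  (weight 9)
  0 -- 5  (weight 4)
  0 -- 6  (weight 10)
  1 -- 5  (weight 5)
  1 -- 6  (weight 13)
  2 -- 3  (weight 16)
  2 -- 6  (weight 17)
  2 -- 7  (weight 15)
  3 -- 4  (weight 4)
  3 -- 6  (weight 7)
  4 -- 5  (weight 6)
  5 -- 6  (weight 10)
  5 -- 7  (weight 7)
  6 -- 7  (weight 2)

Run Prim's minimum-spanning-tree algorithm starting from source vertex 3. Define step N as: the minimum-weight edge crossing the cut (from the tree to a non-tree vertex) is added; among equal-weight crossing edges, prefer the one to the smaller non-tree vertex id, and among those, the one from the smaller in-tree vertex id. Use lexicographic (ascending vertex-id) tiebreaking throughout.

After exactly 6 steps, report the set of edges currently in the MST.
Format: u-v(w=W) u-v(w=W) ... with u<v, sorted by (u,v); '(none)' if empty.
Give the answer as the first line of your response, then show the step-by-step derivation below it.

0-5(w=4) 1-5(w=5) 3-4(w=4) 3-6(w=7) 4-5(w=6) 6-7(w=2)

step 1: add edge 3-4 (w=4); MST = {3-4(w=4)}
step 2: add edge 4-5 (w=6); MST = {3-4(w=4) 4-5(w=6)}
step 3: add edge 0-5 (w=4); MST = {0-5(w=4) 3-4(w=4) 4-5(w=6)}
step 4: add edge 1-5 (w=5); MST = {0-5(w=4) 1-5(w=5) 3-4(w=4) 4-5(w=6)}
step 5: add edge 3-6 (w=7); MST = {0-5(w=4) 1-5(w=5) 3-4(w=4) 3-6(w=7) 4-5(w=6)}
step 6: add edge 6-7 (w=2); MST = {0-5(w=4) 1-5(w=5) 3-4(w=4) 3-6(w=7) 4-5(w=6) 6-7(w=2)}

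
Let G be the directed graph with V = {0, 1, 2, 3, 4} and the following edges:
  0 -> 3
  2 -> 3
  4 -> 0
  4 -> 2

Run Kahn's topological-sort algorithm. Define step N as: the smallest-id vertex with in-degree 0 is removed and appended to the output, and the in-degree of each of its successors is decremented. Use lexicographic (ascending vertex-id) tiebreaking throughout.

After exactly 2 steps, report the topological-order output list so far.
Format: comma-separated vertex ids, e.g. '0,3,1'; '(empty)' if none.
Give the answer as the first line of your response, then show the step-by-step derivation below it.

1,4

step 1: output 1; order=[1]; indeg=(1,0,1,2,0)
step 2: output 4; order=[1,4]; indeg=(0,0,0,2,0)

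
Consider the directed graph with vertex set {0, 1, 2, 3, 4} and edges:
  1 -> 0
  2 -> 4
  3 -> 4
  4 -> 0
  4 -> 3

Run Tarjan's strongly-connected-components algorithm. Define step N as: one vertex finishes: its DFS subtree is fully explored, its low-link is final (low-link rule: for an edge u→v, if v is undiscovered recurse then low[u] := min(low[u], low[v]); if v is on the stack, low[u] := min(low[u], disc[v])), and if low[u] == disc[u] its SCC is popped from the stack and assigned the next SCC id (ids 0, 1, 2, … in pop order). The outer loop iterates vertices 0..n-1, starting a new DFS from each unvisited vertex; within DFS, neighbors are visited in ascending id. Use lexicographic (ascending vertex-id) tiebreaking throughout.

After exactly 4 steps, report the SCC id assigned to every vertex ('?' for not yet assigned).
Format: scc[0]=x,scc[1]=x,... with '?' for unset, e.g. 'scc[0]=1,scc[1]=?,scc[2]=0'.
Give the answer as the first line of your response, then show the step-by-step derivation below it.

scc[0]=0,scc[1]=1,scc[2]=?,scc[3]=2,scc[4]=2

step 1: low=(low[0]=0,low[1]=?,low[2]=?,low[3]=?,low[4]=?); scc=(scc[0]=0,scc[1]=?,scc[2]=?,scc[3]=?,scc[4]=?)
step 2: low=(low[0]=0,low[1]=1,low[2]=?,low[3]=?,low[4]=?); scc=(scc[0]=0,scc[1]=1,scc[2]=?,scc[3]=?,scc[4]=?)
step 3: low=(low[0]=0,low[1]=1,low[2]=2,low[3]=3,low[4]=3); scc=(scc[0]=0,scc[1]=1,scc[2]=?,scc[3]=?,scc[4]=?)
step 4: low=(low[0]=0,low[1]=1,low[2]=2,low[3]=3,low[4]=3); scc=(scc[0]=0,scc[1]=1,scc[2]=?,scc[3]=2,scc[4]=2)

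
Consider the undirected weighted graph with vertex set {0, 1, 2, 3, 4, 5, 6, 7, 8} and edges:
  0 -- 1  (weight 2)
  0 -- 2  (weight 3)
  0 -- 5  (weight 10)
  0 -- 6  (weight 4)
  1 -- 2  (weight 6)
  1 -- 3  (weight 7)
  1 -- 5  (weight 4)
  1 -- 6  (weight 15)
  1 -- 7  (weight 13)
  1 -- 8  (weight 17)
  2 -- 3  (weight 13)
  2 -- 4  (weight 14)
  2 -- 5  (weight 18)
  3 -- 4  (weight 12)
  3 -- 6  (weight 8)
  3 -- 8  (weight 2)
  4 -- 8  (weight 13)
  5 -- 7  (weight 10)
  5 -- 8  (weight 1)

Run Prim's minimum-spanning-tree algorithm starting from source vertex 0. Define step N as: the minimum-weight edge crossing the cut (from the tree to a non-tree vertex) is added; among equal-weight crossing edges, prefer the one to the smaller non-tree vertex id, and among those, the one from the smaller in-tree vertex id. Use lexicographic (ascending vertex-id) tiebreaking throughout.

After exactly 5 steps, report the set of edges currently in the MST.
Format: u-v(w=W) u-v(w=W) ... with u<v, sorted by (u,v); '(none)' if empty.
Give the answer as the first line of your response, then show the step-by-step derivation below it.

0-1(w=2) 0-2(w=3) 1-5(w=4) 3-8(w=2) 5-8(w=1)

step 1: add edge 0-1 (w=2); MST = {0-1(w=2)}
step 2: add edge 0-2 (w=3); MST = {0-1(w=2) 0-2(w=3)}
step 3: add edge 1-5 (w=4); MST = {0-1(w=2) 0-2(w=3) 1-5(w=4)}
step 4: add edge 5-8 (w=1); MST = {0-1(w=2) 0-2(w=3) 1-5(w=4) 5-8(w=1)}
step 5: add edge 3-8 (w=2); MST = {0-1(w=2) 0-2(w=3) 1-5(w=4) 3-8(w=2) 5-8(w=1)}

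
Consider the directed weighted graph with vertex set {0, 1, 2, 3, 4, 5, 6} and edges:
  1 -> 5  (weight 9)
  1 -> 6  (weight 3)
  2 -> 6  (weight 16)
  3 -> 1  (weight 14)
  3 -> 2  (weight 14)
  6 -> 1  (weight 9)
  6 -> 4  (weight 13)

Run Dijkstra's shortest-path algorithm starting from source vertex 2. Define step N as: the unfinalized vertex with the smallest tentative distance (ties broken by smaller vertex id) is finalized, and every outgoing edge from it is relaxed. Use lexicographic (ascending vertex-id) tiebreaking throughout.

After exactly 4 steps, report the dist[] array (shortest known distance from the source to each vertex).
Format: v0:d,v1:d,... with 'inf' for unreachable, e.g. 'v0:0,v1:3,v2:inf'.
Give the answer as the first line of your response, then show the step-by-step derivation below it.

v0:inf,v1:25,v2:0,v3:inf,v4:29,v5:34,v6:16

step 1: dist = v0:inf,v1:inf,v2:0,v3:inf,v4:inf,v5:inf,v6:16
step 2: dist = v0:inf,v1:25,v2:0,v3:inf,v4:29,v5:inf,v6:16
step 3: dist = v0:inf,v1:25,v2:0,v3:inf,v4:29,v5:34,v6:16
step 4: dist = v0:inf,v1:25,v2:0,v3:inf,v4:29,v5:34,v6:16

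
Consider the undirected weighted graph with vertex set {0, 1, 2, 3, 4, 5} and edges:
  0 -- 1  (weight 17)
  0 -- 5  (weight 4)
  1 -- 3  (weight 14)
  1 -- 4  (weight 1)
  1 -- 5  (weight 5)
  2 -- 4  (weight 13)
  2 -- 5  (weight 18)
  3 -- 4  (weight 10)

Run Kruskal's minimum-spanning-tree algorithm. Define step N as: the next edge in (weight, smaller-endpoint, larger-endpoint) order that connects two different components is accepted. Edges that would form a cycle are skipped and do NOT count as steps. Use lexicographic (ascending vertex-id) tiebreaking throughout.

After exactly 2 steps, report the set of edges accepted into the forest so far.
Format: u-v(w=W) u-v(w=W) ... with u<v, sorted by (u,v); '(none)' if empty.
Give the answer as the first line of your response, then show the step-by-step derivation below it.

0-5(w=4) 1-4(w=1)

step 1: add edge 1-4 (w=1); MST = {1-4(w=1)}
step 2: add edge 0-5 (w=4); MST = {0-5(w=4) 1-4(w=1)}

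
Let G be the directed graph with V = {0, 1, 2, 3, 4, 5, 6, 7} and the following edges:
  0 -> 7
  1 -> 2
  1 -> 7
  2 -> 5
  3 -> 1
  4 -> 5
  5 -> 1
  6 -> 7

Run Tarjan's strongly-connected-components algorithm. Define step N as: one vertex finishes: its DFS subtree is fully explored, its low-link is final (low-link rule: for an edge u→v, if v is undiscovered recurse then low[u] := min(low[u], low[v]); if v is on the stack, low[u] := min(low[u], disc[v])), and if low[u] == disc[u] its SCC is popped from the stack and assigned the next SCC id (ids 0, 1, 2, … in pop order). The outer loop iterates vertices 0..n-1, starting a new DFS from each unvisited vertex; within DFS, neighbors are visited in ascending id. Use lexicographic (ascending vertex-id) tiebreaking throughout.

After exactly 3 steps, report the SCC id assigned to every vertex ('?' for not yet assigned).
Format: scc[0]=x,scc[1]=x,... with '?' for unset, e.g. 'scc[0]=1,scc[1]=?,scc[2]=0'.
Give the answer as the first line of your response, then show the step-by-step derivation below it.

scc[0]=1,scc[1]=?,scc[2]=?,scc[3]=?,scc[4]=?,scc[5]=?,scc[6]=?,scc[7]=0

step 1: low=(low[0]=0,low[1]=?,low[2]=?,low[3]=?,low[4]=?,low[5]=?,low[6]=?,low[7]=1); scc=(scc[0]=?,scc[1]=?,scc[2]=?,scc[3]=?,scc[4]=?,scc[5]=?,scc[6]=?,scc[7]=0)
step 2: low=(low[0]=0,low[1]=?,low[2]=?,low[3]=?,low[4]=?,low[5]=?,low[6]=?,low[7]=1); scc=(scc[0]=1,scc[1]=?,scc[2]=?,scc[3]=?,scc[4]=?,scc[5]=?,scc[6]=?,scc[7]=0)
step 3: low=(low[0]=0,low[1]=2,low[2]=3,low[3]=?,low[4]=?,low[5]=2,low[6]=?,low[7]=1); scc=(scc[0]=1,scc[1]=?,scc[2]=?,scc[3]=?,scc[4]=?,scc[5]=?,scc[6]=?,scc[7]=0)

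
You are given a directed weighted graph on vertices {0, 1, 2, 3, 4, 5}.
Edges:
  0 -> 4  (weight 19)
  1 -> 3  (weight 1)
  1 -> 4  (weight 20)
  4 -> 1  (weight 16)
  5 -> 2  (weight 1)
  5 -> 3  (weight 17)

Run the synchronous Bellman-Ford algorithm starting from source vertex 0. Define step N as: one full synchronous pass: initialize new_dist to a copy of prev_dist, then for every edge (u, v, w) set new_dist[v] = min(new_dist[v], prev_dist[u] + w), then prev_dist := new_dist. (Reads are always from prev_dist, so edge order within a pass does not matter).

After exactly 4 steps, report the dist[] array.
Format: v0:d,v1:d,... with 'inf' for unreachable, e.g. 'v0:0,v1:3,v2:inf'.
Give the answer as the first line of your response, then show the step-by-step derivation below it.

v0:0,v1:35,v2:inf,v3:36,v4:19,v5:inf

step 1: dist = v0:0,v1:inf,v2:inf,v3:inf,v4:19,v5:inf
step 2: dist = v0:0,v1:35,v2:inf,v3:inf,v4:19,v5:inf
step 3: dist = v0:0,v1:35,v2:inf,v3:36,v4:19,v5:inf
step 4: dist = v0:0,v1:35,v2:inf,v3:36,v4:19,v5:inf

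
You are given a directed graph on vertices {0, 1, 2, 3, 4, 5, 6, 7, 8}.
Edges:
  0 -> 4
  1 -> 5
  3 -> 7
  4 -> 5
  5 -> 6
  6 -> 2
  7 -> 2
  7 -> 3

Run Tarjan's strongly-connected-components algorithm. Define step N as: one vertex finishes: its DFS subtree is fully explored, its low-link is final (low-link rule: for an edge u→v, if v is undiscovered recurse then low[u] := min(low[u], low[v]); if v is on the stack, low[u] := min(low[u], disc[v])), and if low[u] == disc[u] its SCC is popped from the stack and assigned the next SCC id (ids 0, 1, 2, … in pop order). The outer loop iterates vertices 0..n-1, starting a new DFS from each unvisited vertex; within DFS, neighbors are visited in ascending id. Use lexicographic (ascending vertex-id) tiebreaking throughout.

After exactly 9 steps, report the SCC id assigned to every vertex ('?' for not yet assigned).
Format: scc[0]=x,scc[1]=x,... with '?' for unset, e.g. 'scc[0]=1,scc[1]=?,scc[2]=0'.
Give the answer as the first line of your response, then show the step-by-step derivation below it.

scc[0]=4,scc[1]=5,scc[2]=0,scc[3]=6,scc[4]=3,scc[5]=2,scc[6]=1,scc[7]=6,scc[8]=7

step 1: low=(low[0]=0,low[1]=?,low[2]=4,low[3]=?,low[4]=1,low[5]=2,low[6]=3,low[7]=?,low[8]=?); scc=(scc[0]=?,scc[1]=?,scc[2]=0,scc[3]=?,scc[4]=?,scc[5]=?,scc[6]=?,scc[7]=?,scc[8]=?)
step 2: low=(low[0]=0,low[1]=?,low[2]=4,low[3]=?,low[4]=1,low[5]=2,low[6]=3,low[7]=?,low[8]=?); scc=(scc[0]=?,scc[1]=?,scc[2]=0,scc[3]=?,scc[4]=?,scc[5]=?,scc[6]=1,scc[7]=?,scc[8]=?)
step 3: low=(low[0]=0,low[1]=?,low[2]=4,low[3]=?,low[4]=1,low[5]=2,low[6]=3,low[7]=?,low[8]=?); scc=(scc[0]=?,scc[1]=?,scc[2]=0,scc[3]=?,scc[4]=?,scc[5]=2,scc[6]=1,scc[7]=?,scc[8]=?)
step 4: low=(low[0]=0,low[1]=?,low[2]=4,low[3]=?,low[4]=1,low[5]=2,low[6]=3,low[7]=?,low[8]=?); scc=(scc[0]=?,scc[1]=?,scc[2]=0,scc[3]=?,scc[4]=3,scc[5]=2,scc[6]=1,scc[7]=?,scc[8]=?)
step 5: low=(low[0]=0,low[1]=?,low[2]=4,low[3]=?,low[4]=1,low[5]=2,low[6]=3,low[7]=?,low[8]=?); scc=(scc[0]=4,scc[1]=?,scc[2]=0,scc[3]=?,scc[4]=3,scc[5]=2,scc[6]=1,scc[7]=?,scc[8]=?)
step 6: low=(low[0]=0,low[1]=5,low[2]=4,low[3]=?,low[4]=1,low[5]=2,low[6]=3,low[7]=?,low[8]=?); scc=(scc[0]=4,scc[1]=5,scc[2]=0,scc[3]=?,scc[4]=3,scc[5]=2,scc[6]=1,scc[7]=?,scc[8]=?)
step 7: low=(low[0]=0,low[1]=5,low[2]=4,low[3]=6,low[4]=1,low[5]=2,low[6]=3,low[7]=6,low[8]=?); scc=(scc[0]=4,scc[1]=5,scc[2]=0,scc[3]=?,scc[4]=3,scc[5]=2,scc[6]=1,scc[7]=?,scc[8]=?)
step 8: low=(low[0]=0,low[1]=5,low[2]=4,low[3]=6,low[4]=1,low[5]=2,low[6]=3,low[7]=6,low[8]=?); scc=(scc[0]=4,scc[1]=5,scc[2]=0,scc[3]=6,scc[4]=3,scc[5]=2,scc[6]=1,scc[7]=6,scc[8]=?)
step 9: low=(low[0]=0,low[1]=5,low[2]=4,low[3]=6,low[4]=1,low[5]=2,low[6]=3,low[7]=6,low[8]=8); scc=(scc[0]=4,scc[1]=5,scc[2]=0,scc[3]=6,scc[4]=3,scc[5]=2,scc[6]=1,scc[7]=6,scc[8]=7)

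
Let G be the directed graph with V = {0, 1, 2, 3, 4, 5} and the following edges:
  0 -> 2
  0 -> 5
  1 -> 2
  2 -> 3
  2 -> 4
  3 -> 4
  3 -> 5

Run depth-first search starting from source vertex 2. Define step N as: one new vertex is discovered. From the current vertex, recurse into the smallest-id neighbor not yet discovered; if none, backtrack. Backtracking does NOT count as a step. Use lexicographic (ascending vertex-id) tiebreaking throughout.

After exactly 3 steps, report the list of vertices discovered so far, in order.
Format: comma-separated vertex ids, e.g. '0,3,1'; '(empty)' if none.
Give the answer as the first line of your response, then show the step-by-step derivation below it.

2,3,4

step 1: discover 2; path=2; order=2
step 2: discover 3; path=2>3; order=2,3
step 3: discover 4; path=2>3>4; order=2,3,4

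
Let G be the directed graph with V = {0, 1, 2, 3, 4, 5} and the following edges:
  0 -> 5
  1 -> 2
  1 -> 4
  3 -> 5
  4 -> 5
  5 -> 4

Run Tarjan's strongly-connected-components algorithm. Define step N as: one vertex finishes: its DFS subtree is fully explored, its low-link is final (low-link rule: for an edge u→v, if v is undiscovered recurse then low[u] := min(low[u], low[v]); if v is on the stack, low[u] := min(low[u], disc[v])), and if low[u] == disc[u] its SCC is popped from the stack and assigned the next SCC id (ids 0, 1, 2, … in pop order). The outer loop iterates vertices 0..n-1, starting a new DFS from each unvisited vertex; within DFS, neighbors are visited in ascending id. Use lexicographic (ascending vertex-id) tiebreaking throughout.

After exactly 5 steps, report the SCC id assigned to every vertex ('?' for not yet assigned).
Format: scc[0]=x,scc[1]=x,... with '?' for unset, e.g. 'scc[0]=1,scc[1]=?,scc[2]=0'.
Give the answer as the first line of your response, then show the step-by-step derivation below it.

scc[0]=1,scc[1]=3,scc[2]=2,scc[3]=?,scc[4]=0,scc[5]=0

step 1: low=(low[0]=0,low[1]=?,low[2]=?,low[3]=?,low[4]=1,low[5]=1); scc=(scc[0]=?,scc[1]=?,scc[2]=?,scc[3]=?,scc[4]=?,scc[5]=?)
step 2: low=(low[0]=0,low[1]=?,low[2]=?,low[3]=?,low[4]=1,low[5]=1); scc=(scc[0]=?,scc[1]=?,scc[2]=?,scc[3]=?,scc[4]=0,scc[5]=0)
step 3: low=(low[0]=0,low[1]=?,low[2]=?,low[3]=?,low[4]=1,low[5]=1); scc=(scc[0]=1,scc[1]=?,scc[2]=?,scc[3]=?,scc[4]=0,scc[5]=0)
step 4: low=(low[0]=0,low[1]=3,low[2]=4,low[3]=?,low[4]=1,low[5]=1); scc=(scc[0]=1,scc[1]=?,scc[2]=2,scc[3]=?,scc[4]=0,scc[5]=0)
step 5: low=(low[0]=0,low[1]=3,low[2]=4,low[3]=?,low[4]=1,low[5]=1); scc=(scc[0]=1,scc[1]=3,scc[2]=2,scc[3]=?,scc[4]=0,scc[5]=0)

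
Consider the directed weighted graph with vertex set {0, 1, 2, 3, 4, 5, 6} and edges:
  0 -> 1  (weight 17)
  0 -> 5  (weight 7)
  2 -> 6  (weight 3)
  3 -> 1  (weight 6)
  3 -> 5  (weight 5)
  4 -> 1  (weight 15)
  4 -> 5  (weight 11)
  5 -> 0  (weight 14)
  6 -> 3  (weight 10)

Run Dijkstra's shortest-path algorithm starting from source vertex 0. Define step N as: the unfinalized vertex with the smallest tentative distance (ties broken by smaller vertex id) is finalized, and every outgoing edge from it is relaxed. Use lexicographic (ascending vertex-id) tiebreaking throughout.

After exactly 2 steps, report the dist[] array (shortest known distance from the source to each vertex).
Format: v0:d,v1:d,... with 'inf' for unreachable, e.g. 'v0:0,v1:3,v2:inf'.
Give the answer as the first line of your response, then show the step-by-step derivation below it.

v0:0,v1:17,v2:inf,v3:inf,v4:inf,v5:7,v6:inf

step 1: dist = v0:0,v1:17,v2:inf,v3:inf,v4:inf,v5:7,v6:inf
step 2: dist = v0:0,v1:17,v2:inf,v3:inf,v4:inf,v5:7,v6:inf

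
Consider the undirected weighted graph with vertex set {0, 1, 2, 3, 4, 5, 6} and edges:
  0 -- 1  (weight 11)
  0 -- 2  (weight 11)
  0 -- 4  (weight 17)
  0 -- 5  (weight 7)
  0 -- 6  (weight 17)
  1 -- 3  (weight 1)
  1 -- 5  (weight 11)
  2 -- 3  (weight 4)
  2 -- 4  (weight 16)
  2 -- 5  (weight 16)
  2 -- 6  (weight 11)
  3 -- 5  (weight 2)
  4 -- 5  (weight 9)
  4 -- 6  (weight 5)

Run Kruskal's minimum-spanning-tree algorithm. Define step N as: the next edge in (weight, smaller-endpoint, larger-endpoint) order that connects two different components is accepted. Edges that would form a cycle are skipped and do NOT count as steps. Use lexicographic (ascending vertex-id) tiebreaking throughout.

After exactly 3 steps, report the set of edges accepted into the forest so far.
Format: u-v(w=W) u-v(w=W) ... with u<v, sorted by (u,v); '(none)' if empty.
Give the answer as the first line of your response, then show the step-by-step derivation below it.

1-3(w=1) 2-3(w=4) 3-5(w=2)

step 1: add edge 1-3 (w=1); MST = {1-3(w=1)}
step 2: add edge 3-5 (w=2); MST = {1-3(w=1) 3-5(w=2)}
step 3: add edge 2-3 (w=4); MST = {1-3(w=1) 2-3(w=4) 3-5(w=2)}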